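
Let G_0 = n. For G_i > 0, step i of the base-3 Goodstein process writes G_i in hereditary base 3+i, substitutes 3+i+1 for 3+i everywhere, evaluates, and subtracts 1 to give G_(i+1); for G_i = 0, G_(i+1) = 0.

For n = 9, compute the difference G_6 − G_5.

1

G_0=9  [base 3] 3^2  →[3↦4]→  4^2 = 16  −1 ⇒ G_1=15
G_1=15  [base 4] 3·4 + 3  →[4↦5]→  3·5 + 3 = 18  −1 ⇒ G_2=17
G_2=17  [base 5] 3·5 + 2  →[5↦6]→  3·6 + 2 = 20  −1 ⇒ G_3=19
G_3=19  [base 6] 3·6 + 1  →[6↦7]→  3·7 + 1 = 22  −1 ⇒ G_4=21
G_4=21  [base 7] 3·7  →[7↦8]→  3·8 = 24  −1 ⇒ G_5=23
G_5=23  [base 8] 2·8 + 7  →[8↦9]→  2·9 + 7 = 25  −1 ⇒ G_6=24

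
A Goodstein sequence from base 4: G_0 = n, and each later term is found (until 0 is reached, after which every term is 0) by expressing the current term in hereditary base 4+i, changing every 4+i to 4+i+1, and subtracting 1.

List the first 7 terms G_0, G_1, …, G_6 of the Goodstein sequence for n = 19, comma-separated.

19, 27, 37, 49, 63, 69, 75

19 —HB4→ 4^2 + 3 —bump→ 5^2 + 3 = 28 —(−1)→ 27
27 —HB5→ 5^2 + 2 —bump→ 6^2 + 2 = 38 —(−1)→ 37
37 —HB6→ 6^2 + 1 —bump→ 7^2 + 1 = 50 —(−1)→ 49
49 —HB7→ 7^2 —bump→ 8^2 = 64 —(−1)→ 63
63 —HB8→ 7·8 + 7 —bump→ 7·9 + 7 = 70 —(−1)→ 69
69 —HB9→ 7·9 + 6 —bump→ 7·10 + 6 = 76 —(−1)→ 75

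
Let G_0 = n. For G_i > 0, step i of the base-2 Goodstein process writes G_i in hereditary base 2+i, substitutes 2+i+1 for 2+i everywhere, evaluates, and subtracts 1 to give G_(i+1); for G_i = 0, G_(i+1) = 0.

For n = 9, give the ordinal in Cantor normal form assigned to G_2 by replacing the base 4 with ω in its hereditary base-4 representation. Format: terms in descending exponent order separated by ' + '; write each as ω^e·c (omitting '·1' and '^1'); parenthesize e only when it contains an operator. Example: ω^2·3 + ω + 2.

i=0: 9 = 2^(2 + 1) + 1 (b=2); 2→3: 3^(3 + 1) + 1 = 82; 82−1 = 81
i=1: 81 = 3^(3 + 1) (b=3); 3→4: 4^(4 + 1) = 1024; 1024−1 = 1023
i=2: 1023 = 3·4^4 + 3·4^3 + 3·4^2 + 3·4 + 3 (b=4); 4→5: 3·5^5 + 3·5^3 + 3·5^2 + 3·5 + 3 = 9843; 9843−1 = 9842

ω^ω·3 + ω^3·3 + ω^2·3 + ω·3 + 3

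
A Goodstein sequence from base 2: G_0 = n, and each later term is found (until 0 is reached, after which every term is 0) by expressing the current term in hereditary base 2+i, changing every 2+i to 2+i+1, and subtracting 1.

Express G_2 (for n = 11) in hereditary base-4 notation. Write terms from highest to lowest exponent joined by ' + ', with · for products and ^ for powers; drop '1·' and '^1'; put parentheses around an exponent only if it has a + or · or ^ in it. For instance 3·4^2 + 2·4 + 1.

4^(4 + 1) + 3

G_0=11  [base 2] 2^(2 + 1) + 2 + 1  →[2↦3]→  3^(3 + 1) + 3 + 1 = 85  −1 ⇒ G_1=84
G_1=84  [base 3] 3^(3 + 1) + 3  →[3↦4]→  4^(4 + 1) + 4 = 1028  −1 ⇒ G_2=1027
G_2=1027  [base 4] 4^(4 + 1) + 3  →[4↦5]→  5^(5 + 1) + 3 = 15628  −1 ⇒ G_3=15627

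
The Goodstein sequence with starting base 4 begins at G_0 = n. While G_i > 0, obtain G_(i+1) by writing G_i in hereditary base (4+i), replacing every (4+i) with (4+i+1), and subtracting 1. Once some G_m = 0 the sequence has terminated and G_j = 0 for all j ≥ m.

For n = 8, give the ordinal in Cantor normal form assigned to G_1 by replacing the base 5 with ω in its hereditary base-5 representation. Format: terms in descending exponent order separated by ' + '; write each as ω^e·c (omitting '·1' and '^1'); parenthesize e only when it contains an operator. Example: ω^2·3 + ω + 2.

ω + 4

[0] 8 ≡ 2·4 (base 4). Lift 5: 10. −1: 9.
[1] 9 ≡ 5 + 4 (base 5). Lift 6: 10. −1: 9.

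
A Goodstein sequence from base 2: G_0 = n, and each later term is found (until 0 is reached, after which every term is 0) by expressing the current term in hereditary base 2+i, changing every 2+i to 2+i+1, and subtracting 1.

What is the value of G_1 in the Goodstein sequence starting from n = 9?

81

base 2: 9 = 2^(2 + 1) + 1; at 3: 3^(3 + 1) + 1 = 82; next = 81
base 3: 81 = 3^(3 + 1); at 4: 4^(4 + 1) = 1024; next = 1023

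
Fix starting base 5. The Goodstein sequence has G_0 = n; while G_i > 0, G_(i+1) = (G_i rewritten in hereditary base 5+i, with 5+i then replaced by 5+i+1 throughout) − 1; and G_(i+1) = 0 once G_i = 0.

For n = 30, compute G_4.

83

i=0: 30 = 5^2 + 5 (b=5); 5→6: 6^2 + 6 = 42; 42−1 = 41
i=1: 41 = 6^2 + 5 (b=6); 6→7: 7^2 + 5 = 54; 54−1 = 53
i=2: 53 = 7^2 + 4 (b=7); 7→8: 8^2 + 4 = 68; 68−1 = 67
i=3: 67 = 8^2 + 3 (b=8); 8→9: 9^2 + 3 = 84; 84−1 = 83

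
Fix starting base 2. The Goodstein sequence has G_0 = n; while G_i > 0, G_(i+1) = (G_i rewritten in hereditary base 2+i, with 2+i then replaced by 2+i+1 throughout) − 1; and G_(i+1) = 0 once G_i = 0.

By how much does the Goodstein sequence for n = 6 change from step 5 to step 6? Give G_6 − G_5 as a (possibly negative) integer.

base 2: 6 = 2^2 + 2; at 3: 3^3 + 3 = 30; next = 29
base 3: 29 = 3^3 + 2; at 4: 4^4 + 2 = 258; next = 257
base 4: 257 = 4^4 + 1; at 5: 5^5 + 1 = 3126; next = 3125
base 5: 3125 = 5^5; at 6: 6^6 = 46656; next = 46655
base 6: 46655 = 5·6^5 + 5·6^4 + 5·6^3 + 5·6^2 + 5·6 + 5; at 7: 5·7^5 + 5·7^4 + 5·7^3 + 5·7^2 + 5·7 + 5 = 98040; next = 98039
base 7: 98039 = 5·7^5 + 5·7^4 + 5·7^3 + 5·7^2 + 5·7 + 4; at 8: 5·8^5 + 5·8^4 + 5·8^3 + 5·8^2 + 5·8 + 4 = 187244; next = 187243

89204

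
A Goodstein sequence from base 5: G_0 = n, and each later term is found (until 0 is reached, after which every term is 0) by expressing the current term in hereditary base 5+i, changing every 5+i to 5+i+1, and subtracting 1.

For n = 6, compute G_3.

5

G_0=6  [base 5] 5 + 1  →[5↦6]→  6 + 1 = 7  −1 ⇒ G_1=6
G_1=6  [base 6] 6  →[6↦7]→  7 = 7  −1 ⇒ G_2=6
G_2=6  [base 7] 6  →[7↦8]→  6 = 6  −1 ⇒ G_3=5
G_3=5  [base 8] 5  →[8↦9]→  5 = 5  −1 ⇒ G_4=4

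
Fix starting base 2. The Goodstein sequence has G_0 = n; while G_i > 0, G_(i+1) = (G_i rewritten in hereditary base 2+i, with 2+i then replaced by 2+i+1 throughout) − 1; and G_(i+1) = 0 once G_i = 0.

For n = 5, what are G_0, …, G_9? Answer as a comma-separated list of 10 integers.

(0) 5|_2 = 2^2 + 1 ↦ 3^3 + 1|_3 = 28 ⇒ 27
(1) 27|_3 = 3^3 ↦ 4^4|_4 = 256 ⇒ 255
(2) 255|_4 = 3·4^3 + 3·4^2 + 3·4 + 3 ↦ 3·5^3 + 3·5^2 + 3·5 + 3|_5 = 468 ⇒ 467
(3) 467|_5 = 3·5^3 + 3·5^2 + 3·5 + 2 ↦ 3·6^3 + 3·6^2 + 3·6 + 2|_6 = 776 ⇒ 775
(4) 775|_6 = 3·6^3 + 3·6^2 + 3·6 + 1 ↦ 3·7^3 + 3·7^2 + 3·7 + 1|_7 = 1198 ⇒ 1197
(5) 1197|_7 = 3·7^3 + 3·7^2 + 3·7 ↦ 3·8^3 + 3·8^2 + 3·8|_8 = 1752 ⇒ 1751
(6) 1751|_8 = 3·8^3 + 3·8^2 + 2·8 + 7 ↦ 3·9^3 + 3·9^2 + 2·9 + 7|_9 = 2455 ⇒ 2454
(7) 2454|_9 = 3·9^3 + 3·9^2 + 2·9 + 6 ↦ 3·10^3 + 3·10^2 + 2·10 + 6|_10 = 3326 ⇒ 3325
(8) 3325|_10 = 3·10^3 + 3·10^2 + 2·10 + 5 ↦ 3·11^3 + 3·11^2 + 2·11 + 5|_11 = 4383 ⇒ 4382

5, 27, 255, 467, 775, 1197, 1751, 2454, 3325, 4382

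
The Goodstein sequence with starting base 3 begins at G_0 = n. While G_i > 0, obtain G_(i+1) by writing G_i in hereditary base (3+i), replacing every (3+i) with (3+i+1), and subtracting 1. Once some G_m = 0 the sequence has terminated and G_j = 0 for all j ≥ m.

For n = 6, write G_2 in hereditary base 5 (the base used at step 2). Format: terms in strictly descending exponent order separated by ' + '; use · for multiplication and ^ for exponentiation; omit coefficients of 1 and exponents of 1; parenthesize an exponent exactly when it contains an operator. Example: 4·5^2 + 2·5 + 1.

[0] 6 ≡ 2·3 (base 3). Lift 4: 8. −1: 7.
[1] 7 ≡ 4 + 3 (base 4). Lift 5: 8. −1: 7.

5 + 2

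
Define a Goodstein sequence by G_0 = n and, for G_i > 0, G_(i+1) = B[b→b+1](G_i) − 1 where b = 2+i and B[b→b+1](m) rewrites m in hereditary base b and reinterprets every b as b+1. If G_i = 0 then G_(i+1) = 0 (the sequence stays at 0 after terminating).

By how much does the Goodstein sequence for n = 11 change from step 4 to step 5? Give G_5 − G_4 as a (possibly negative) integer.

(0) 11|_2 = 2^(2 + 1) + 2 + 1 ↦ 3^(3 + 1) + 3 + 1|_3 = 85 ⇒ 84
(1) 84|_3 = 3^(3 + 1) + 3 ↦ 4^(4 + 1) + 4|_4 = 1028 ⇒ 1027
(2) 1027|_4 = 4^(4 + 1) + 3 ↦ 5^(5 + 1) + 3|_5 = 15628 ⇒ 15627
(3) 15627|_5 = 5^(5 + 1) + 2 ↦ 6^(6 + 1) + 2|_6 = 279938 ⇒ 279937
(4) 279937|_6 = 6^(6 + 1) + 1 ↦ 7^(7 + 1) + 1|_7 = 5764802 ⇒ 5764801

5484864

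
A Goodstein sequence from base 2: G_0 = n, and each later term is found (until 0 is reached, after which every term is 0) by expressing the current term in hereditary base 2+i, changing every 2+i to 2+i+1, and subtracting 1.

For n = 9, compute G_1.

G_0=9  [base 2] 2^(2 + 1) + 1  →[2↦3]→  3^(3 + 1) + 1 = 82  −1 ⇒ G_1=81
G_1=81  [base 3] 3^(3 + 1)  →[3↦4]→  4^(4 + 1) = 1024  −1 ⇒ G_2=1023

81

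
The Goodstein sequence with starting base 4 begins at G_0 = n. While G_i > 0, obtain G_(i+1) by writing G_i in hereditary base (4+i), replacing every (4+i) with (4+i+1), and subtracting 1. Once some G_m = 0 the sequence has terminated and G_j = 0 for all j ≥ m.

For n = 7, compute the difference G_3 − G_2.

(0) 7|_4 = 4 + 3 ↦ 5 + 3|_5 = 8 ⇒ 7
(1) 7|_5 = 5 + 2 ↦ 6 + 2|_6 = 8 ⇒ 7
(2) 7|_6 = 6 + 1 ↦ 7 + 1|_7 = 8 ⇒ 7

0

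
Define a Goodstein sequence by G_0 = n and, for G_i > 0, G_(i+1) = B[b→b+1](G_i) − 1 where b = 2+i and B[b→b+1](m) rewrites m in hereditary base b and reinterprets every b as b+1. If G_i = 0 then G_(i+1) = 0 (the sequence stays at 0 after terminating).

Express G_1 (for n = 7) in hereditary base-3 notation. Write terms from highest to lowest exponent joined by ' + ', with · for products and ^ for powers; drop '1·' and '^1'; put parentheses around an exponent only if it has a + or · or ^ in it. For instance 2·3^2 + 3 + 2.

(0) 7|_2 = 2^2 + 2 + 1 ↦ 3^3 + 3 + 1|_3 = 31 ⇒ 30
(1) 30|_3 = 3^3 + 3 ↦ 4^4 + 4|_4 = 260 ⇒ 259

3^3 + 3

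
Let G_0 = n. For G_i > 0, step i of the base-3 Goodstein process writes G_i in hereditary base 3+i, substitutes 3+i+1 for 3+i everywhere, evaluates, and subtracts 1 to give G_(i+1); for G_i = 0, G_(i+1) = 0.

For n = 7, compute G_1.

(0) 7|_3 = 2·3 + 1 ↦ 2·4 + 1|_4 = 9 ⇒ 8
(1) 8|_4 = 2·4 ↦ 2·5|_5 = 10 ⇒ 9

8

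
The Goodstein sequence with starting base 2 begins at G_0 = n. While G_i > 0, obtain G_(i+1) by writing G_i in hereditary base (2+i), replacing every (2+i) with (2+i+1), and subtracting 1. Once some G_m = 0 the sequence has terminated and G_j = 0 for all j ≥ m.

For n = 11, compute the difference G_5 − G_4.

5484864

i=0: 11 = 2^(2 + 1) + 2 + 1 (b=2); 2→3: 3^(3 + 1) + 3 + 1 = 85; 85−1 = 84
i=1: 84 = 3^(3 + 1) + 3 (b=3); 3→4: 4^(4 + 1) + 4 = 1028; 1028−1 = 1027
i=2: 1027 = 4^(4 + 1) + 3 (b=4); 4→5: 5^(5 + 1) + 3 = 15628; 15628−1 = 15627
i=3: 15627 = 5^(5 + 1) + 2 (b=5); 5→6: 6^(6 + 1) + 2 = 279938; 279938−1 = 279937
i=4: 279937 = 6^(6 + 1) + 1 (b=6); 6→7: 7^(7 + 1) + 1 = 5764802; 5764802−1 = 5764801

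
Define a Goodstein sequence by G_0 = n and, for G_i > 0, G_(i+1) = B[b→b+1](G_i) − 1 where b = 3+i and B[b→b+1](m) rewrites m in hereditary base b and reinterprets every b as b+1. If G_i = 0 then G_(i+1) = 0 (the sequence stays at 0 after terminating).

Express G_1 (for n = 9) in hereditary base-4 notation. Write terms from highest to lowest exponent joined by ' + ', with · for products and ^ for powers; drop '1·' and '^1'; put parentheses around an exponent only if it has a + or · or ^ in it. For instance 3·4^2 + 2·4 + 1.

i=0: 9 = 3^2 (b=3); 3→4: 4^2 = 16; 16−1 = 15
i=1: 15 = 3·4 + 3 (b=4); 4→5: 3·5 + 3 = 18; 18−1 = 17

3·4 + 3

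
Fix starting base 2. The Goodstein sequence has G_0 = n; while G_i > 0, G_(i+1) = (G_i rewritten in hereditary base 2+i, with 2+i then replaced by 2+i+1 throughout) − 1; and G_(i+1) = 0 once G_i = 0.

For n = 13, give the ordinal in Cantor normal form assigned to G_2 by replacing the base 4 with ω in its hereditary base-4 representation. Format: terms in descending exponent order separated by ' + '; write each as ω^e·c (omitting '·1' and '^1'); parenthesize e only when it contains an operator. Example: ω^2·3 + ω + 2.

ω^(ω + 1) + ω^3·3 + ω^2·3 + ω·3 + 3

i=0: 13 = 2^(2 + 1) + 2^2 + 1 (b=2); 2→3: 3^(3 + 1) + 3^3 + 1 = 109; 109−1 = 108
i=1: 108 = 3^(3 + 1) + 3^3 (b=3); 3→4: 4^(4 + 1) + 4^4 = 1280; 1280−1 = 1279
i=2: 1279 = 4^(4 + 1) + 3·4^3 + 3·4^2 + 3·4 + 3 (b=4); 4→5: 5^(5 + 1) + 3·5^3 + 3·5^2 + 3·5 + 3 = 16093; 16093−1 = 16092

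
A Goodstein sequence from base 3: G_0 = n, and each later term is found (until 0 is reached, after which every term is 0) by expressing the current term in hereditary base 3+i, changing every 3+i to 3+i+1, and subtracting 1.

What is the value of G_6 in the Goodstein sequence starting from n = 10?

36

(0) 10|_3 = 3^2 + 1 ↦ 4^2 + 1|_4 = 17 ⇒ 16
(1) 16|_4 = 4^2 ↦ 5^2|_5 = 25 ⇒ 24
(2) 24|_5 = 4·5 + 4 ↦ 4·6 + 4|_6 = 28 ⇒ 27
(3) 27|_6 = 4·6 + 3 ↦ 4·7 + 3|_7 = 31 ⇒ 30
(4) 30|_7 = 4·7 + 2 ↦ 4·8 + 2|_8 = 34 ⇒ 33
(5) 33|_8 = 4·8 + 1 ↦ 4·9 + 1|_9 = 37 ⇒ 36
(6) 36|_9 = 4·9 ↦ 4·10|_10 = 40 ⇒ 39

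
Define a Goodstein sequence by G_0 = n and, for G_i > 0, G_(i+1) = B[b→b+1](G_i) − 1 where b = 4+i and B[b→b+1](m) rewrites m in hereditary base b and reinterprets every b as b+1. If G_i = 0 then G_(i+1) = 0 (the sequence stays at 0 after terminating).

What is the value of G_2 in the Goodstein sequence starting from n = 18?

36

step 0: 18 = 4^2 + 2; sub 5 for 4: 5^2 + 2; = 27; G_1 = 27−1 = 26
step 1: 26 = 5^2 + 1; sub 6 for 5: 6^2 + 1; = 37; G_2 = 37−1 = 36
step 2: 36 = 6^2; sub 7 for 6: 7^2; = 49; G_3 = 49−1 = 48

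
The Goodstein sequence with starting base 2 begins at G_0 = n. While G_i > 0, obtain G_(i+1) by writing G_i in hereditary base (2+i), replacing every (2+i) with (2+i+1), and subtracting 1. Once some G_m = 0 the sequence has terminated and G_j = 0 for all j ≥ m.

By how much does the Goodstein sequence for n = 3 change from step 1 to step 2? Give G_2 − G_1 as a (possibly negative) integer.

0

G_0 = 3. HB_2(3) = 2 + 1. Bump = 4. G_1 = 3.
G_1 = 3. HB_3(3) = 3. Bump = 4. G_2 = 3.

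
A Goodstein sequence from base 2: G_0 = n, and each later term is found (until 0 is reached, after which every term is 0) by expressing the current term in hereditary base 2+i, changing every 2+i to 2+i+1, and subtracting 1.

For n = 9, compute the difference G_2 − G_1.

step 0: 9 = 2^(2 + 1) + 1; sub 3 for 2: 3^(3 + 1) + 1; = 82; G_1 = 82−1 = 81
step 1: 81 = 3^(3 + 1); sub 4 for 3: 4^(4 + 1); = 1024; G_2 = 1024−1 = 1023

942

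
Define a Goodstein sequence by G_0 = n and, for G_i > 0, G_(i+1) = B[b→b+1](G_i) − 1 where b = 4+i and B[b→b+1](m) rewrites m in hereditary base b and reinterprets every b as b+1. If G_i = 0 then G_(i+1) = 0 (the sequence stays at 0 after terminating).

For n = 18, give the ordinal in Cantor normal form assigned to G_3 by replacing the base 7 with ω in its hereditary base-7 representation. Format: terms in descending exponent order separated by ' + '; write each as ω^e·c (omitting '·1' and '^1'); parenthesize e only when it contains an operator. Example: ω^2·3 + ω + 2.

(0) 18|_4 = 4^2 + 2 ↦ 5^2 + 2|_5 = 27 ⇒ 26
(1) 26|_5 = 5^2 + 1 ↦ 6^2 + 1|_6 = 37 ⇒ 36
(2) 36|_6 = 6^2 ↦ 7^2|_7 = 49 ⇒ 48
(3) 48|_7 = 6·7 + 6 ↦ 6·8 + 6|_8 = 54 ⇒ 53

ω·6 + 6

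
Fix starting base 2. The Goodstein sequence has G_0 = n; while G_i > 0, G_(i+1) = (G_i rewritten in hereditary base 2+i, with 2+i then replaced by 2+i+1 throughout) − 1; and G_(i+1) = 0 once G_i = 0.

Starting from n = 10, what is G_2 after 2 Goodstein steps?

[0] 10 ≡ 2^(2 + 1) + 2 (base 2). Lift 3: 84. −1: 83.
[1] 83 ≡ 3^(3 + 1) + 2 (base 3). Lift 4: 1026. −1: 1025.
[2] 1025 ≡ 4^(4 + 1) + 1 (base 4). Lift 5: 15626. −1: 15625.

1025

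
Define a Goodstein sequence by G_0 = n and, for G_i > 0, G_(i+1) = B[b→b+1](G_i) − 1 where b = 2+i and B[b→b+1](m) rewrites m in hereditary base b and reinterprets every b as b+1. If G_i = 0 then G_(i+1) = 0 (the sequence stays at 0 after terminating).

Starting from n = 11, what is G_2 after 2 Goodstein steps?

11 —HB2→ 2^(2 + 1) + 2 + 1 —bump→ 3^(3 + 1) + 3 + 1 = 85 —(−1)→ 84
84 —HB3→ 3^(3 + 1) + 3 —bump→ 4^(4 + 1) + 4 = 1028 —(−1)→ 1027
1027 —HB4→ 4^(4 + 1) + 3 —bump→ 5^(5 + 1) + 3 = 15628 —(−1)→ 15627

1027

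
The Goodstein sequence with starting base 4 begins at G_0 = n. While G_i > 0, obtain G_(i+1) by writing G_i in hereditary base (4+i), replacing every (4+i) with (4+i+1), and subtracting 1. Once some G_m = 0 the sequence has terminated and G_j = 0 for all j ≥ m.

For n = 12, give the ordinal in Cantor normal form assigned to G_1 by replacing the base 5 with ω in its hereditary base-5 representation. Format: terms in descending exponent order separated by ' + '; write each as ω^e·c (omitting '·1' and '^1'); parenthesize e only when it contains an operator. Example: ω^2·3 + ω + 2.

ω·2 + 4

i=0: 12 = 3·4 (b=4); 4→5: 3·5 = 15; 15−1 = 14
i=1: 14 = 2·5 + 4 (b=5); 5→6: 2·6 + 4 = 16; 16−1 = 15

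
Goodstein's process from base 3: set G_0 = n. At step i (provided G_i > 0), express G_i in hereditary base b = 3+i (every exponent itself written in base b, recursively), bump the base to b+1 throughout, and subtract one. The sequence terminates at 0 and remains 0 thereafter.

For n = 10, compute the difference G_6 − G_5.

step 0: 10 = 3^2 + 1; sub 4 for 3: 4^2 + 1; = 17; G_1 = 17−1 = 16
step 1: 16 = 4^2; sub 5 for 4: 5^2; = 25; G_2 = 25−1 = 24
step 2: 24 = 4·5 + 4; sub 6 for 5: 4·6 + 4; = 28; G_3 = 28−1 = 27
step 3: 27 = 4·6 + 3; sub 7 for 6: 4·7 + 3; = 31; G_4 = 31−1 = 30
step 4: 30 = 4·7 + 2; sub 8 for 7: 4·8 + 2; = 34; G_5 = 34−1 = 33
step 5: 33 = 4·8 + 1; sub 9 for 8: 4·9 + 1; = 37; G_6 = 37−1 = 36

3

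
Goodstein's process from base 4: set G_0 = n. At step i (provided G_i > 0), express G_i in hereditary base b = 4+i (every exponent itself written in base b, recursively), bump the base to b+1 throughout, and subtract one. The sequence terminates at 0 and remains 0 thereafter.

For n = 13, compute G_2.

G_0=13  [base 4] 3·4 + 1  →[4↦5]→  3·5 + 1 = 16  −1 ⇒ G_1=15
G_1=15  [base 5] 3·5  →[5↦6]→  3·6 = 18  −1 ⇒ G_2=17
G_2=17  [base 6] 2·6 + 5  →[6↦7]→  2·7 + 5 = 19  −1 ⇒ G_3=18

17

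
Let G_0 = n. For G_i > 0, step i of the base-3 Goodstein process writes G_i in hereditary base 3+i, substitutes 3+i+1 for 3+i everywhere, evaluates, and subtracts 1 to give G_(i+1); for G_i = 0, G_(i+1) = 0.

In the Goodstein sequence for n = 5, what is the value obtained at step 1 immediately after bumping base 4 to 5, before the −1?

6

[0] 5 ≡ 3 + 2 (base 3). Lift 4: 6. −1: 5.
[1] 5 ≡ 4 + 1 (base 4). Lift 5: 6. −1: 5.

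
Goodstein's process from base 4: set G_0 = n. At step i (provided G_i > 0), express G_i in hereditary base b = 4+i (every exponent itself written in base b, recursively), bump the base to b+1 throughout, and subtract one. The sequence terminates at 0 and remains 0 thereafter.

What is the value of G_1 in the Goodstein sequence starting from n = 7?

7

G_0 = 7. HB_4(7) = 4 + 3. Bump = 8. G_1 = 7.
G_1 = 7. HB_5(7) = 5 + 2. Bump = 8. G_2 = 7.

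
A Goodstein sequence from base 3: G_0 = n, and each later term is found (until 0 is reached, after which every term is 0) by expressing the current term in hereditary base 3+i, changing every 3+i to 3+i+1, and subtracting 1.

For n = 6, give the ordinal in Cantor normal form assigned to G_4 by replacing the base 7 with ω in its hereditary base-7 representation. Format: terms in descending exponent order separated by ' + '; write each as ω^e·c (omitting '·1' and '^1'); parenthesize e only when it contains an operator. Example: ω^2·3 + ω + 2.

6 —HB3→ 2·3 —bump→ 2·4 = 8 —(−1)→ 7
7 —HB4→ 4 + 3 —bump→ 5 + 3 = 8 —(−1)→ 7
7 —HB5→ 5 + 2 —bump→ 6 + 2 = 8 —(−1)→ 7
7 —HB6→ 6 + 1 —bump→ 7 + 1 = 8 —(−1)→ 7

ω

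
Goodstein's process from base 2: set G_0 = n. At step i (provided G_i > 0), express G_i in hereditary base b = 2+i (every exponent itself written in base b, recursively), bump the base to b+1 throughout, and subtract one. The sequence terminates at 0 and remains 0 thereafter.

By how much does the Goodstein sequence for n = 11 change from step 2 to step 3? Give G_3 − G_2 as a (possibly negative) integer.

base 2: 11 = 2^(2 + 1) + 2 + 1; at 3: 3^(3 + 1) + 3 + 1 = 85; next = 84
base 3: 84 = 3^(3 + 1) + 3; at 4: 4^(4 + 1) + 4 = 1028; next = 1027
base 4: 1027 = 4^(4 + 1) + 3; at 5: 5^(5 + 1) + 3 = 15628; next = 15627

14600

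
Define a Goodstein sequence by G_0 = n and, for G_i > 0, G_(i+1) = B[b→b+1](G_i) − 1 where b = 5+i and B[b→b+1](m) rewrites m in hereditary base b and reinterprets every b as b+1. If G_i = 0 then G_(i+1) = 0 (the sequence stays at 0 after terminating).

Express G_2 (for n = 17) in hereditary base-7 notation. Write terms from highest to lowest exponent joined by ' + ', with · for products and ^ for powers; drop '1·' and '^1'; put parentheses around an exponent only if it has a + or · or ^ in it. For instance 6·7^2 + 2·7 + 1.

base 5: 17 = 3·5 + 2; at 6: 3·6 + 2 = 20; next = 19
base 6: 19 = 3·6 + 1; at 7: 3·7 + 1 = 22; next = 21
base 7: 21 = 3·7; at 8: 3·8 = 24; next = 23

3·7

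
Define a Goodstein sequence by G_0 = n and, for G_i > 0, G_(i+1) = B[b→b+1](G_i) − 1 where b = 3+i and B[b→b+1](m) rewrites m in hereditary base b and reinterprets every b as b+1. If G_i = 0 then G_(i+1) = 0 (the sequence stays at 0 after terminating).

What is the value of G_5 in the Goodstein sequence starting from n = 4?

4 —HB3→ 3 + 1 —bump→ 4 + 1 = 5 —(−1)→ 4
4 —HB4→ 4 —bump→ 5 = 5 —(−1)→ 4
4 —HB5→ 4 —bump→ 4 = 4 —(−1)→ 3
3 —HB6→ 3 —bump→ 3 = 3 —(−1)→ 2
2 —HB7→ 2 —bump→ 2 = 2 —(−1)→ 1
1 —HB8→ 1 —bump→ 1 = 1 —(−1)→ 0

1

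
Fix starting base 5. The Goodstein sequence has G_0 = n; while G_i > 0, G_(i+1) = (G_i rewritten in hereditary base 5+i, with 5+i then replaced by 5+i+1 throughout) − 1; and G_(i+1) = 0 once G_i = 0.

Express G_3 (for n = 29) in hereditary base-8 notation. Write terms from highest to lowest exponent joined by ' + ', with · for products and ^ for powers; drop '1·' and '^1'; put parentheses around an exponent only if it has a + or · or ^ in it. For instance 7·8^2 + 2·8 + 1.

8^2 + 1

step 0: 29 = 5^2 + 4; sub 6 for 5: 6^2 + 4; = 40; G_1 = 40−1 = 39
step 1: 39 = 6^2 + 3; sub 7 for 6: 7^2 + 3; = 52; G_2 = 52−1 = 51
step 2: 51 = 7^2 + 2; sub 8 for 7: 8^2 + 2; = 66; G_3 = 66−1 = 65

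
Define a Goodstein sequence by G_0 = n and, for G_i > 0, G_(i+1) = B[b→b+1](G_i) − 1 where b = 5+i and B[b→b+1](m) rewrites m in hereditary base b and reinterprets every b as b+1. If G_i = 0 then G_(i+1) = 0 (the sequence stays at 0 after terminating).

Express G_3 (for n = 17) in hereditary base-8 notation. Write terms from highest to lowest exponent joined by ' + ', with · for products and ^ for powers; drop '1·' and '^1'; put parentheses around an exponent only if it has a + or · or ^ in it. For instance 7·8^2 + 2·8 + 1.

2·8 + 7

17 —HB5→ 3·5 + 2 —bump→ 3·6 + 2 = 20 —(−1)→ 19
19 —HB6→ 3·6 + 1 —bump→ 3·7 + 1 = 22 —(−1)→ 21
21 —HB7→ 3·7 —bump→ 3·8 = 24 —(−1)→ 23
23 —HB8→ 2·8 + 7 —bump→ 2·9 + 7 = 25 —(−1)→ 24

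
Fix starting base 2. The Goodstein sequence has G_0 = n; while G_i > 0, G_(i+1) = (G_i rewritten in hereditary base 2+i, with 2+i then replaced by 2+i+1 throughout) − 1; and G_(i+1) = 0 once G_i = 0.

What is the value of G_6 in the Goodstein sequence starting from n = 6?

i=0: 6 = 2^2 + 2 (b=2); 2→3: 3^3 + 3 = 30; 30−1 = 29
i=1: 29 = 3^3 + 2 (b=3); 3→4: 4^4 + 2 = 258; 258−1 = 257
i=2: 257 = 4^4 + 1 (b=4); 4→5: 5^5 + 1 = 3126; 3126−1 = 3125
i=3: 3125 = 5^5 (b=5); 5→6: 6^6 = 46656; 46656−1 = 46655
i=4: 46655 = 5·6^5 + 5·6^4 + 5·6^3 + 5·6^2 + 5·6 + 5 (b=6); 6→7: 5·7^5 + 5·7^4 + 5·7^3 + 5·7^2 + 5·7 + 5 = 98040; 98040−1 = 98039
i=5: 98039 = 5·7^5 + 5·7^4 + 5·7^3 + 5·7^2 + 5·7 + 4 (b=7); 7→8: 5·8^5 + 5·8^4 + 5·8^3 + 5·8^2 + 5·8 + 4 = 187244; 187244−1 = 187243

187243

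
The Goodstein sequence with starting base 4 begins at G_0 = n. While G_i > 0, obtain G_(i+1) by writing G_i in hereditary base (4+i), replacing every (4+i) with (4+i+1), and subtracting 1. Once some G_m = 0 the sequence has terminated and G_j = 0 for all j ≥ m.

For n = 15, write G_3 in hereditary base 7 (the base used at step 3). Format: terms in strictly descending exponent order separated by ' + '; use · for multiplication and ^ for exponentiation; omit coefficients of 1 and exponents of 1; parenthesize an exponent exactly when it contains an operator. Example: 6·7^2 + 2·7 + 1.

3·7

G_0 = 15. HB_4(15) = 3·4 + 3. Bump = 18. G_1 = 17.
G_1 = 17. HB_5(17) = 3·5 + 2. Bump = 20. G_2 = 19.
G_2 = 19. HB_6(19) = 3·6 + 1. Bump = 22. G_3 = 21.
G_3 = 21. HB_7(21) = 3·7. Bump = 24. G_4 = 23.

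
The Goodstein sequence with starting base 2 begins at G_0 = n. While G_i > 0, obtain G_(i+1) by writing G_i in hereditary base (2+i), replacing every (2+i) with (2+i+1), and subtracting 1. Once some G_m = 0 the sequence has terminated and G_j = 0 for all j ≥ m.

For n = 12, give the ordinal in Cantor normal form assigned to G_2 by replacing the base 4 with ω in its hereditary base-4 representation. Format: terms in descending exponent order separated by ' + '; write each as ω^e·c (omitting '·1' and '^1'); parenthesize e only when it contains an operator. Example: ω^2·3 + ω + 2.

G_0=12  [base 2] 2^(2 + 1) + 2^2  →[2↦3]→  3^(3 + 1) + 3^3 = 108  −1 ⇒ G_1=107
G_1=107  [base 3] 3^(3 + 1) + 2·3^2 + 2·3 + 2  →[3↦4]→  4^(4 + 1) + 2·4^2 + 2·4 + 2 = 1066  −1 ⇒ G_2=1065
G_2=1065  [base 4] 4^(4 + 1) + 2·4^2 + 2·4 + 1  →[4↦5]→  5^(5 + 1) + 2·5^2 + 2·5 + 1 = 15686  −1 ⇒ G_3=15685

ω^(ω + 1) + ω^2·2 + ω·2 + 1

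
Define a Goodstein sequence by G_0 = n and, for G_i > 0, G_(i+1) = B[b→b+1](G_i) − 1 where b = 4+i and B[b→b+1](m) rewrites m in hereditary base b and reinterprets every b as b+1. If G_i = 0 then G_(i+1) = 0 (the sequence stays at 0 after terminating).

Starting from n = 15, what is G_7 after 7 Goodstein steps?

G_0 = 15. HB_4(15) = 3·4 + 3. Bump = 18. G_1 = 17.
G_1 = 17. HB_5(17) = 3·5 + 2. Bump = 20. G_2 = 19.
G_2 = 19. HB_6(19) = 3·6 + 1. Bump = 22. G_3 = 21.
G_3 = 21. HB_7(21) = 3·7. Bump = 24. G_4 = 23.
G_4 = 23. HB_8(23) = 2·8 + 7. Bump = 25. G_5 = 24.
G_5 = 24. HB_9(24) = 2·9 + 6. Bump = 26. G_6 = 25.
G_6 = 25. HB_10(25) = 2·10 + 5. Bump = 27. G_7 = 26.
G_7 = 26. HB_11(26) = 2·11 + 4. Bump = 28. G_8 = 27.

26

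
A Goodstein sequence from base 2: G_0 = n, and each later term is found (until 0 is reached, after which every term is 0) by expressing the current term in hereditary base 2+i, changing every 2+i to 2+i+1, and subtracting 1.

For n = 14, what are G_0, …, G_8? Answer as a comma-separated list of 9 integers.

step 0: 14 = 2^(2 + 1) + 2^2 + 2; sub 3 for 2: 3^(3 + 1) + 3^3 + 3; = 111; G_1 = 111−1 = 110
step 1: 110 = 3^(3 + 1) + 3^3 + 2; sub 4 for 3: 4^(4 + 1) + 4^4 + 2; = 1282; G_2 = 1282−1 = 1281
step 2: 1281 = 4^(4 + 1) + 4^4 + 1; sub 5 for 4: 5^(5 + 1) + 5^5 + 1; = 18751; G_3 = 18751−1 = 18750
step 3: 18750 = 5^(5 + 1) + 5^5; sub 6 for 5: 6^(6 + 1) + 6^6; = 326592; G_4 = 326592−1 = 326591
step 4: 326591 = 6^(6 + 1) + 5·6^5 + 5·6^4 + 5·6^3 + 5·6^2 + 5·6 + 5; sub 7 for 6: 7^(7 + 1) + 5·7^5 + 5·7^4 + 5·7^3 + 5·7^2 + 5·7 + 5; = 5862841; G_5 = 5862841−1 = 5862840
step 5: 5862840 = 7^(7 + 1) + 5·7^5 + 5·7^4 + 5·7^3 + 5·7^2 + 5·7 + 4; sub 8 for 7: 8^(8 + 1) + 5·8^5 + 5·8^4 + 5·8^3 + 5·8^2 + 5·8 + 4; = 134404972; G_6 = 134404972−1 = 134404971
step 6: 134404971 = 8^(8 + 1) + 5·8^5 + 5·8^4 + 5·8^3 + 5·8^2 + 5·8 + 3; sub 9 for 8: 9^(9 + 1) + 5·9^5 + 5·9^4 + 5·9^3 + 5·9^2 + 5·9 + 3; = 3487116549; G_7 = 3487116549−1 = 3487116548
step 7: 3487116548 = 9^(9 + 1) + 5·9^5 + 5·9^4 + 5·9^3 + 5·9^2 + 5·9 + 2; sub 10 for 9: 10^(10 + 1) + 5·10^5 + 5·10^4 + 5·10^3 + 5·10^2 + 5·10 + 2; = 100000555552; G_8 = 100000555552−1 = 100000555551

14, 110, 1281, 18750, 326591, 5862840, 134404971, 3487116548, 100000555551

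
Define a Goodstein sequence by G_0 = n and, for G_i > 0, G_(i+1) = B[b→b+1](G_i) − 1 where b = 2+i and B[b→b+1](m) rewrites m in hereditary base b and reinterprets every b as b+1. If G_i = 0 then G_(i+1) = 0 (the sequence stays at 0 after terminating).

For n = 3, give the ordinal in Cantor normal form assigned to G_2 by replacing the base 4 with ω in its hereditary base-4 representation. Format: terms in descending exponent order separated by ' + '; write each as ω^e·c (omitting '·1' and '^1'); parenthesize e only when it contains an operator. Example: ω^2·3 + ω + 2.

base 2: 3 = 2 + 1; at 3: 3 + 1 = 4; next = 3
base 3: 3 = 3; at 4: 4 = 4; next = 3
base 4: 3 = 3; at 5: 3 = 3; next = 2

3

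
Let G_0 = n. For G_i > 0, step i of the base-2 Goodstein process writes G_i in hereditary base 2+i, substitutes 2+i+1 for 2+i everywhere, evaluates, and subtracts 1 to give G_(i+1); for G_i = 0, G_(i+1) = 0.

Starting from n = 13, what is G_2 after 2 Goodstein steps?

G_0 = 13. HB_2(13) = 2^(2 + 1) + 2^2 + 1. Bump = 109. G_1 = 108.
G_1 = 108. HB_3(108) = 3^(3 + 1) + 3^3. Bump = 1280. G_2 = 1279.

1279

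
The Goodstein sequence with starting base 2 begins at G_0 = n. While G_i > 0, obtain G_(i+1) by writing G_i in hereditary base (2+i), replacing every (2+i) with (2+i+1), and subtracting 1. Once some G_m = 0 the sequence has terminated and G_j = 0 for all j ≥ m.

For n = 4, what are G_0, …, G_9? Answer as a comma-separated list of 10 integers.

4 —HB2→ 2^2 —bump→ 3^3 = 27 —(−1)→ 26
26 —HB3→ 2·3^2 + 2·3 + 2 —bump→ 2·4^2 + 2·4 + 2 = 42 —(−1)→ 41
41 —HB4→ 2·4^2 + 2·4 + 1 —bump→ 2·5^2 + 2·5 + 1 = 61 —(−1)→ 60
60 —HB5→ 2·5^2 + 2·5 —bump→ 2·6^2 + 2·6 = 84 —(−1)→ 83
83 —HB6→ 2·6^2 + 6 + 5 —bump→ 2·7^2 + 7 + 5 = 110 —(−1)→ 109
109 —HB7→ 2·7^2 + 7 + 4 —bump→ 2·8^2 + 8 + 4 = 140 —(−1)→ 139
139 —HB8→ 2·8^2 + 8 + 3 —bump→ 2·9^2 + 9 + 3 = 174 —(−1)→ 173
173 —HB9→ 2·9^2 + 9 + 2 —bump→ 2·10^2 + 10 + 2 = 212 —(−1)→ 211
211 —HB10→ 2·10^2 + 10 + 1 —bump→ 2·11^2 + 11 + 1 = 254 —(−1)→ 253

4, 26, 41, 60, 83, 109, 139, 173, 211, 253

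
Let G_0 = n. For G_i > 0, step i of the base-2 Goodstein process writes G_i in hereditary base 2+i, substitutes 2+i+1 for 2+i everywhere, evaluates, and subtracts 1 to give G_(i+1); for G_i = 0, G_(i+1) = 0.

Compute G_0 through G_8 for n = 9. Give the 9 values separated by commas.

9, 81, 1023, 9842, 140743, 2471826, 50333399, 1162263921, 30000003325

[0] 9 ≡ 2^(2 + 1) + 1 (base 2). Lift 3: 82. −1: 81.
[1] 81 ≡ 3^(3 + 1) (base 3). Lift 4: 1024. −1: 1023.
[2] 1023 ≡ 3·4^4 + 3·4^3 + 3·4^2 + 3·4 + 3 (base 4). Lift 5: 9843. −1: 9842.
[3] 9842 ≡ 3·5^5 + 3·5^3 + 3·5^2 + 3·5 + 2 (base 5). Lift 6: 140744. −1: 140743.
[4] 140743 ≡ 3·6^6 + 3·6^3 + 3·6^2 + 3·6 + 1 (base 6). Lift 7: 2471827. −1: 2471826.
[5] 2471826 ≡ 3·7^7 + 3·7^3 + 3·7^2 + 3·7 (base 7). Lift 8: 50333400. −1: 50333399.
[6] 50333399 ≡ 3·8^8 + 3·8^3 + 3·8^2 + 2·8 + 7 (base 8). Lift 9: 1162263922. −1: 1162263921.
[7] 1162263921 ≡ 3·9^9 + 3·9^3 + 3·9^2 + 2·9 + 6 (base 9). Lift 10: 30000003326. −1: 30000003325.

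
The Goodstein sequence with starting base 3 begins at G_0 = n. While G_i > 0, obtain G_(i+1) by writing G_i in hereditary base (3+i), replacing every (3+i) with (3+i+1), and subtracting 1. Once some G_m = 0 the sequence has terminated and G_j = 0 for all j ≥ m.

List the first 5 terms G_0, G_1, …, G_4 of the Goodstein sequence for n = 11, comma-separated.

11, 17, 25, 35, 39

G_0 = 11. HB_3(11) = 3^2 + 2. Bump = 18. G_1 = 17.
G_1 = 17. HB_4(17) = 4^2 + 1. Bump = 26. G_2 = 25.
G_2 = 25. HB_5(25) = 5^2. Bump = 36. G_3 = 35.
G_3 = 35. HB_6(35) = 5·6 + 5. Bump = 40. G_4 = 39.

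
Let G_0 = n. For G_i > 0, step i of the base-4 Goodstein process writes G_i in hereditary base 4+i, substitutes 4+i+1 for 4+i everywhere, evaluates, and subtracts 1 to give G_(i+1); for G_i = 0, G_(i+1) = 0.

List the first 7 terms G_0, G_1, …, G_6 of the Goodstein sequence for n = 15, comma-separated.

[0] 15 ≡ 3·4 + 3 (base 4). Lift 5: 18. −1: 17.
[1] 17 ≡ 3·5 + 2 (base 5). Lift 6: 20. −1: 19.
[2] 19 ≡ 3·6 + 1 (base 6). Lift 7: 22. −1: 21.
[3] 21 ≡ 3·7 (base 7). Lift 8: 24. −1: 23.
[4] 23 ≡ 2·8 + 7 (base 8). Lift 9: 25. −1: 24.
[5] 24 ≡ 2·9 + 6 (base 9). Lift 10: 26. −1: 25.

15, 17, 19, 21, 23, 24, 25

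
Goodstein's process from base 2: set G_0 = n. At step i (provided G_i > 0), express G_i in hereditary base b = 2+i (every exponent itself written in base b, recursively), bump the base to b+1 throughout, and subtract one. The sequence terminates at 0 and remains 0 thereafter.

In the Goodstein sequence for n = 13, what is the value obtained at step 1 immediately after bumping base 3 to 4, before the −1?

1280

(0) 13|_2 = 2^(2 + 1) + 2^2 + 1 ↦ 3^(3 + 1) + 3^3 + 1|_3 = 109 ⇒ 108
(1) 108|_3 = 3^(3 + 1) + 3^3 ↦ 4^(4 + 1) + 4^4|_4 = 1280 ⇒ 1279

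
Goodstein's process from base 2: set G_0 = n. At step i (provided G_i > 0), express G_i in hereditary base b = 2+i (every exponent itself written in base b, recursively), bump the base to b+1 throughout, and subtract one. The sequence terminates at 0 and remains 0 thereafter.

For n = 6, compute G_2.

6 —HB2→ 2^2 + 2 —bump→ 3^3 + 3 = 30 —(−1)→ 29
29 —HB3→ 3^3 + 2 —bump→ 4^4 + 2 = 258 —(−1)→ 257
257 —HB4→ 4^4 + 1 —bump→ 5^5 + 1 = 3126 —(−1)→ 3125

257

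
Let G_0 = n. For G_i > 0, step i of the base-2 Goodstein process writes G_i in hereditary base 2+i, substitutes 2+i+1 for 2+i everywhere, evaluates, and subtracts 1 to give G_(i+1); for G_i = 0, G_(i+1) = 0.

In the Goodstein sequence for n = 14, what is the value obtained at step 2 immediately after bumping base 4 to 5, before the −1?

step 0: 14 = 2^(2 + 1) + 2^2 + 2; sub 3 for 2: 3^(3 + 1) + 3^3 + 3; = 111; G_1 = 111−1 = 110
step 1: 110 = 3^(3 + 1) + 3^3 + 2; sub 4 for 3: 4^(4 + 1) + 4^4 + 2; = 1282; G_2 = 1282−1 = 1281
step 2: 1281 = 4^(4 + 1) + 4^4 + 1; sub 5 for 4: 5^(5 + 1) + 5^5 + 1; = 18751; G_3 = 18751−1 = 18750

18751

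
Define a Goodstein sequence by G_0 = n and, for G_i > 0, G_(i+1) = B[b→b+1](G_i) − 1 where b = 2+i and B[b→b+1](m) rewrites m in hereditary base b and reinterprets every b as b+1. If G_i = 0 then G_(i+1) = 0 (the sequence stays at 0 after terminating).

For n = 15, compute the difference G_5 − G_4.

6261751

G_0=15  [base 2] 2^(2 + 1) + 2^2 + 2 + 1  →[2↦3]→  3^(3 + 1) + 3^3 + 3 + 1 = 112  −1 ⇒ G_1=111
G_1=111  [base 3] 3^(3 + 1) + 3^3 + 3  →[3↦4]→  4^(4 + 1) + 4^4 + 4 = 1284  −1 ⇒ G_2=1283
G_2=1283  [base 4] 4^(4 + 1) + 4^4 + 3  →[4↦5]→  5^(5 + 1) + 5^5 + 3 = 18753  −1 ⇒ G_3=18752
G_3=18752  [base 5] 5^(5 + 1) + 5^5 + 2  →[5↦6]→  6^(6 + 1) + 6^6 + 2 = 326594  −1 ⇒ G_4=326593
G_4=326593  [base 6] 6^(6 + 1) + 6^6 + 1  →[6↦7]→  7^(7 + 1) + 7^7 + 1 = 6588345  −1 ⇒ G_5=6588344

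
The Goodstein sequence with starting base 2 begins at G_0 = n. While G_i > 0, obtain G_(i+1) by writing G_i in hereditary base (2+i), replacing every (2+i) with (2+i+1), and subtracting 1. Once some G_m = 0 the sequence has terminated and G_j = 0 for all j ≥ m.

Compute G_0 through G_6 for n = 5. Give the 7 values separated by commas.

5 —HB2→ 2^2 + 1 —bump→ 3^3 + 1 = 28 —(−1)→ 27
27 —HB3→ 3^3 —bump→ 4^4 = 256 —(−1)→ 255
255 —HB4→ 3·4^3 + 3·4^2 + 3·4 + 3 —bump→ 3·5^3 + 3·5^2 + 3·5 + 3 = 468 —(−1)→ 467
467 —HB5→ 3·5^3 + 3·5^2 + 3·5 + 2 —bump→ 3·6^3 + 3·6^2 + 3·6 + 2 = 776 —(−1)→ 775
775 —HB6→ 3·6^3 + 3·6^2 + 3·6 + 1 —bump→ 3·7^3 + 3·7^2 + 3·7 + 1 = 1198 —(−1)→ 1197
1197 —HB7→ 3·7^3 + 3·7^2 + 3·7 —bump→ 3·8^3 + 3·8^2 + 3·8 = 1752 —(−1)→ 1751

5, 27, 255, 467, 775, 1197, 1751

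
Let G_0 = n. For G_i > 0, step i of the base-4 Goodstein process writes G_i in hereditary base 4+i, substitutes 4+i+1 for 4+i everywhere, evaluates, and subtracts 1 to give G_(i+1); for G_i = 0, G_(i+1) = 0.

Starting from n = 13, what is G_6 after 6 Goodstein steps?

13 —HB4→ 3·4 + 1 —bump→ 3·5 + 1 = 16 —(−1)→ 15
15 —HB5→ 3·5 —bump→ 3·6 = 18 —(−1)→ 17
17 —HB6→ 2·6 + 5 —bump→ 2·7 + 5 = 19 —(−1)→ 18
18 —HB7→ 2·7 + 4 —bump→ 2·8 + 4 = 20 —(−1)→ 19
19 —HB8→ 2·8 + 3 —bump→ 2·9 + 3 = 21 —(−1)→ 20
20 —HB9→ 2·9 + 2 —bump→ 2·10 + 2 = 22 —(−1)→ 21
21 —HB10→ 2·10 + 1 —bump→ 2·11 + 1 = 23 —(−1)→ 22

21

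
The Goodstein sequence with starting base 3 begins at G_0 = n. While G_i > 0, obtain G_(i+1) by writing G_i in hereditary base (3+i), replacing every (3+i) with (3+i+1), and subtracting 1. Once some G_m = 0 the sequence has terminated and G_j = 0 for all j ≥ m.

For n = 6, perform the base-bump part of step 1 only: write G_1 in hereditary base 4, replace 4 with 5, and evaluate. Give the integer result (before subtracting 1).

8

i=0: 6 = 2·3 (b=3); 3→4: 2·4 = 8; 8−1 = 7
i=1: 7 = 4 + 3 (b=4); 4→5: 5 + 3 = 8; 8−1 = 7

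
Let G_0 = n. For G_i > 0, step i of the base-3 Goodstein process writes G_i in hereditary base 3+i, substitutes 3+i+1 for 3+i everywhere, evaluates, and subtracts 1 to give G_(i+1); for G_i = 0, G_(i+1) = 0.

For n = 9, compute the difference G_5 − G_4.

2

[0] 9 ≡ 3^2 (base 3). Lift 4: 16. −1: 15.
[1] 15 ≡ 3·4 + 3 (base 4). Lift 5: 18. −1: 17.
[2] 17 ≡ 3·5 + 2 (base 5). Lift 6: 20. −1: 19.
[3] 19 ≡ 3·6 + 1 (base 6). Lift 7: 22. −1: 21.
[4] 21 ≡ 3·7 (base 7). Lift 8: 24. −1: 23.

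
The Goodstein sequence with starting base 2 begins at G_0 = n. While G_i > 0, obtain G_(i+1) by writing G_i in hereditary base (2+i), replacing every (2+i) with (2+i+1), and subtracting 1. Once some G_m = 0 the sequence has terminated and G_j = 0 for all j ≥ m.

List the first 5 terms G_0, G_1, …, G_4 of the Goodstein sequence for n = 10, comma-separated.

[0] 10 ≡ 2^(2 + 1) + 2 (base 2). Lift 3: 84. −1: 83.
[1] 83 ≡ 3^(3 + 1) + 2 (base 3). Lift 4: 1026. −1: 1025.
[2] 1025 ≡ 4^(4 + 1) + 1 (base 4). Lift 5: 15626. −1: 15625.
[3] 15625 ≡ 5^(5 + 1) (base 5). Lift 6: 279936. −1: 279935.

10, 83, 1025, 15625, 279935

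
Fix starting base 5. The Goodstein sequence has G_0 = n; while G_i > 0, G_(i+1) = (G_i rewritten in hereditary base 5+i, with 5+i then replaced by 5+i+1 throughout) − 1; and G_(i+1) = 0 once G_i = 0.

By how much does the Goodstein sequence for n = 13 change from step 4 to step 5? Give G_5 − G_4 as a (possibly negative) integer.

G_0 = 13. HB_5(13) = 2·5 + 3. Bump = 15. G_1 = 14.
G_1 = 14. HB_6(14) = 2·6 + 2. Bump = 16. G_2 = 15.
G_2 = 15. HB_7(15) = 2·7 + 1. Bump = 17. G_3 = 16.
G_3 = 16. HB_8(16) = 2·8. Bump = 18. G_4 = 17.
G_4 = 17. HB_9(17) = 9 + 8. Bump = 18. G_5 = 17.

0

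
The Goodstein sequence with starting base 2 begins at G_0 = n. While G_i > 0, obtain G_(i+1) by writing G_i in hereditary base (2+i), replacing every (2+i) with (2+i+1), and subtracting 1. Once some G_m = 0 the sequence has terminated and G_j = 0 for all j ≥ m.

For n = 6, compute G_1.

29

(0) 6|_2 = 2^2 + 2 ↦ 3^3 + 3|_3 = 30 ⇒ 29
(1) 29|_3 = 3^3 + 2 ↦ 4^4 + 2|_4 = 258 ⇒ 257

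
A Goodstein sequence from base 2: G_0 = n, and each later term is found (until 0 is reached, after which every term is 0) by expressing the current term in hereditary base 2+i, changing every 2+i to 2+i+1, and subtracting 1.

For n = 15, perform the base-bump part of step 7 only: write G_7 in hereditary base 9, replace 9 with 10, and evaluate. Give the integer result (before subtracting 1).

base 2: 15 = 2^(2 + 1) + 2^2 + 2 + 1; at 3: 3^(3 + 1) + 3^3 + 3 + 1 = 112; next = 111
base 3: 111 = 3^(3 + 1) + 3^3 + 3; at 4: 4^(4 + 1) + 4^4 + 4 = 1284; next = 1283
base 4: 1283 = 4^(4 + 1) + 4^4 + 3; at 5: 5^(5 + 1) + 5^5 + 3 = 18753; next = 18752
base 5: 18752 = 5^(5 + 1) + 5^5 + 2; at 6: 6^(6 + 1) + 6^6 + 2 = 326594; next = 326593
base 6: 326593 = 6^(6 + 1) + 6^6 + 1; at 7: 7^(7 + 1) + 7^7 + 1 = 6588345; next = 6588344
base 7: 6588344 = 7^(7 + 1) + 7^7; at 8: 8^(8 + 1) + 8^8 = 150994944; next = 150994943
base 8: 150994943 = 8^(8 + 1) + 7·8^7 + 7·8^6 + 7·8^5 + 7·8^4 + 7·8^3 + 7·8^2 + 7·8 + 7; at 9: 9^(9 + 1) + 7·9^7 + 7·9^6 + 7·9^5 + 7·9^4 + 7·9^3 + 7·9^2 + 7·9 + 7 = 3524450281; next = 3524450280
base 9: 3524450280 = 9^(9 + 1) + 7·9^7 + 7·9^6 + 7·9^5 + 7·9^4 + 7·9^3 + 7·9^2 + 7·9 + 6; at 10: 10^(10 + 1) + 7·10^7 + 7·10^6 + 7·10^5 + 7·10^4 + 7·10^3 + 7·10^2 + 7·10 + 6 = 100077777776; next = 100077777775

100077777776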